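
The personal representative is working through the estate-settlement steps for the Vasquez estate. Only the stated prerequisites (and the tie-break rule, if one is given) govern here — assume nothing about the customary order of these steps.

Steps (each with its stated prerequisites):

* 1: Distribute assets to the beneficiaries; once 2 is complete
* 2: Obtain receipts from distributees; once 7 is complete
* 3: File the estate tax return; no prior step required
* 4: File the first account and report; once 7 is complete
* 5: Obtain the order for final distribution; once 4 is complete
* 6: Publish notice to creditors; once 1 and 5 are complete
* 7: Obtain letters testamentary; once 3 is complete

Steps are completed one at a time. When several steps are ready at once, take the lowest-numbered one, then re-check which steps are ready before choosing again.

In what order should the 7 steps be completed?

3 is the only step with nothing outstanding, so it goes first.
Next only 7 has its prerequisites met → 7.
Ready: 2 and 4. 2 has the earlier label → 2.
Now 1 and 4 have their prerequisites met. 1 has the earlier label, so 1 next.
That leaves 4 as the only ready step → 4.
Next only 5 has its prerequisites met → 5.
6 needed 1 and 5, now all done → 6.

3, 7, 2, 1, 4, 5, 6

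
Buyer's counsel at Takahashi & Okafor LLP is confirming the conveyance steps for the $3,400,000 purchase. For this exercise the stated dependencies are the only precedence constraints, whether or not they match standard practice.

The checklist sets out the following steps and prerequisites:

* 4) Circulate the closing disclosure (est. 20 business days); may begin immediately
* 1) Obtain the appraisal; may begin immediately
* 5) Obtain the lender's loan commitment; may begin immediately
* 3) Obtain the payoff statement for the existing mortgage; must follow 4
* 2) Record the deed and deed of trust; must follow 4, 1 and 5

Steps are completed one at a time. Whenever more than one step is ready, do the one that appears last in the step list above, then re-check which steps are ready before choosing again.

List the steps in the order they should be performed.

5, 1 and 4 have no prerequisites; 5 is listed later, so 5 is first.
1 and 4 are both available; 1 is listed later → 1.
4 is the only step now ready → 4.
Now 2 and 3 have their prerequisites met. 2 is listed later, so 2 next.
That leaves 3 as the only ready step → 3.

5 1 4 2 3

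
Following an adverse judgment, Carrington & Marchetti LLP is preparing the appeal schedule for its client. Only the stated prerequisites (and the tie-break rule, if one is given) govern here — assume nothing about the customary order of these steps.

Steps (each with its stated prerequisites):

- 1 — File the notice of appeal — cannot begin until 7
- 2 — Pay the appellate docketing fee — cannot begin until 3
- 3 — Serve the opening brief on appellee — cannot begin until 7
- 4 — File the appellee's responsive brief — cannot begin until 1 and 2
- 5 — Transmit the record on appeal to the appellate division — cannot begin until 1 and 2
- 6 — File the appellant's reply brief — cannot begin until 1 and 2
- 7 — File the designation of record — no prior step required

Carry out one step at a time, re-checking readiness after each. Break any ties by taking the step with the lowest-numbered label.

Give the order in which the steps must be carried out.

7, 1, 3, 2, 4, 5, 6

Only 7 has no prerequisites, so it is first.
1 and 3 are both available; 1 has the earlier label → 1.
3 needed 7, now all done → 3.
2 needed 3, now all done → 2.
Now 4, 5 and 6 have their prerequisites met. 4 has the earlier label, so 4 next.
Now 5 and 6 have their prerequisites met. 5 has the earlier label, so 5 next.
That leaves 6 as the only ready step → 6.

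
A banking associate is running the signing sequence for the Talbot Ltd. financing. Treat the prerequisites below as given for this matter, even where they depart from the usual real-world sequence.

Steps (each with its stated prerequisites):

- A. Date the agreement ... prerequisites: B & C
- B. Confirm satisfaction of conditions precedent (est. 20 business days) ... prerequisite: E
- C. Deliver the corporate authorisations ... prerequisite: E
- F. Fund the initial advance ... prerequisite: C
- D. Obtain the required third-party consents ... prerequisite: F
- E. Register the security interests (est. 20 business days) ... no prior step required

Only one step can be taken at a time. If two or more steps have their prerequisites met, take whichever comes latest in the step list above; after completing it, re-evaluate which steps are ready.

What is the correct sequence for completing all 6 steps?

E, C, F, D, B, A

Only E has no prerequisites, so it is first.
Ready: C and B. C is listed later → C.
Now F and B have their prerequisites met. F is listed later, so F next.
D now also ready, so the ready set is {D, B}; D is listed later → D.
B needed E, now all done → B.
Next only A has its prerequisites met → A.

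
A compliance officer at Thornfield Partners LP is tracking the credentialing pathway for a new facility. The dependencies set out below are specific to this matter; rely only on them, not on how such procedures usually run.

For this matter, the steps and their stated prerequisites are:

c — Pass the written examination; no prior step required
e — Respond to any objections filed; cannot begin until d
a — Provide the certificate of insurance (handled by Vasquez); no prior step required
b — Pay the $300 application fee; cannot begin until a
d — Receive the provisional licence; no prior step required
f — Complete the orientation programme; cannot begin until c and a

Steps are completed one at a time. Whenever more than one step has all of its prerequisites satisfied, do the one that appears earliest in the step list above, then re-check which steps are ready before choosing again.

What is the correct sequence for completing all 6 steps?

c → a → b → d → e → f

c, a and d have no prerequisites; c is listed earlier, so c is first.
Ready: a and d. a is listed earlier → a.
b and f now also ready, so the ready set is {b, d, f}; b is listed earlier → b.
Now d and f have their prerequisites met. d is listed earlier, so d next.
Ready: e and f. e is listed earlier → e.
f needed c and a, now all done → f.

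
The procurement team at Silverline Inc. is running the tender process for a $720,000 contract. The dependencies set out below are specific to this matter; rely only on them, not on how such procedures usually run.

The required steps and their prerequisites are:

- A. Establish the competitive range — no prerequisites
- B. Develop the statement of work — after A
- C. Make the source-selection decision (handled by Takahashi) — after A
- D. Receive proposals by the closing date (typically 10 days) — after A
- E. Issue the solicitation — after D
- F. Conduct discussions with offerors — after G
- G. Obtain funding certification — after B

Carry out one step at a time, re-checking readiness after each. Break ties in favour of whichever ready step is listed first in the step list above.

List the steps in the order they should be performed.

A → B → C → D → E → G → F

A has no prerequisites → A first.
B, C and D are all available; B is listed earlier → B.
G now also ready, so the ready set is {C, D, G}; C is listed earlier → C.
Now D and G have their prerequisites met. D is listed earlier, so D next.
E now also ready, so the ready set is {E, G}; E is listed earlier → E.
That leaves G as the only ready step → G.
F needed G, now all done → F.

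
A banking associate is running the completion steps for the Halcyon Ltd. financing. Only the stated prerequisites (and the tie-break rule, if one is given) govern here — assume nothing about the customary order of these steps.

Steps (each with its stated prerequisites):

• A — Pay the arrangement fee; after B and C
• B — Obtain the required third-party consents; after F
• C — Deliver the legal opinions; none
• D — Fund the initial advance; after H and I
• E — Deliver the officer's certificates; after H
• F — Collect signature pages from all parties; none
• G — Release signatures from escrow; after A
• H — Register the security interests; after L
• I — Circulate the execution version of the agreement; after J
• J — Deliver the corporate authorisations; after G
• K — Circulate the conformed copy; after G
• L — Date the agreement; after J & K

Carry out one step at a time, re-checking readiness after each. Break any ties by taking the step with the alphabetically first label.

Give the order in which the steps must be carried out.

C and F have no prerequisites; C has the earlier label, so C is first.
F is the only step now ready → F.
That leaves B as the only ready step → B.
A is the only step now ready → A.
G needed A, now all done → G.
J and K are both available; J has the earlier label → J.
I now also ready, so the ready set is {I, K}; I has the earlier label → I.
K is the only step now ready → K.
That leaves L as the only ready step → L.
H is the only step now ready → H.
D and E are both available; D has the earlier label → D.
E needed H, now all done → E.

C, F, B, A, G, J, I, K, L, H, D, E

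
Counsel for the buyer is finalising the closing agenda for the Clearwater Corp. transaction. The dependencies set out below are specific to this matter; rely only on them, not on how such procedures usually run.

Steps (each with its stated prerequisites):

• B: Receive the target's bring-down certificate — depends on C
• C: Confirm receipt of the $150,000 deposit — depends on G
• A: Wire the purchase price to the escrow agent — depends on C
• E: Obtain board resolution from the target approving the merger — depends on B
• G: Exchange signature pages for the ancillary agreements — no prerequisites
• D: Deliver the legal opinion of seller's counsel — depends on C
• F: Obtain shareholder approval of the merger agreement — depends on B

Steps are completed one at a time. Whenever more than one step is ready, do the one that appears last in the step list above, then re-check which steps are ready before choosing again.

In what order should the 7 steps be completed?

Only G has no prerequisites, so it is first.
Next only C has its prerequisites met → C.
Now D, A and B have their prerequisites met. D is listed later, so D next.
Ready: A and B. A is listed later → A.
B needed C, now all done → B.
Now F and E have their prerequisites met. F is listed later, so F next.
E needed B, now all done → E.

G, C, D, A, B, F, E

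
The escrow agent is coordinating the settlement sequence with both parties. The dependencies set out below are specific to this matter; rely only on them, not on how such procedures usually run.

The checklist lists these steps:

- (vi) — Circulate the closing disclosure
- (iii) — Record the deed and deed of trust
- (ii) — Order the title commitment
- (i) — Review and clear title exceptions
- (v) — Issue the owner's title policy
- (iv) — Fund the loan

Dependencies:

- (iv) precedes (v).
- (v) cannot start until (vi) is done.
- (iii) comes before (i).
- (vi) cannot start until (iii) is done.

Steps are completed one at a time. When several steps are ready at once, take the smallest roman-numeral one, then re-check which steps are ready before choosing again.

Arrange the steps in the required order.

Nothing is required for (ii), (iii) and (iv). (ii) has the earlier label → (ii) first.
(iii) and (iv) are both available; (iii) has the earlier label → (iii).
(i) and (vi) now also ready, so the ready set is {(i), (iv), (vi)}; (i) has the earlier label → (i).
(iv) and (vi) are both available; (iv) has the earlier label → (iv).
That leaves (vi) as the only ready step → (vi).
(v) is the only step now ready → (v).

(ii), (iii), (i), (iv), (vi), (v)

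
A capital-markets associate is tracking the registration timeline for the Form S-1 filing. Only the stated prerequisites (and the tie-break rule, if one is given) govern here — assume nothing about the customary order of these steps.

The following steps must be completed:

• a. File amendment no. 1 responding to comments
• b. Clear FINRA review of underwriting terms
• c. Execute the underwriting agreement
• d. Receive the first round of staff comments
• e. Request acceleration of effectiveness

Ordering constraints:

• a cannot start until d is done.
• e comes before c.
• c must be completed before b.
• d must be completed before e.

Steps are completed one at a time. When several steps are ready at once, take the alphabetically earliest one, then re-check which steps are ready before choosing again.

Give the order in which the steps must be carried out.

d is the only step with nothing outstanding, so it goes first.
a and e are both available; a has the earlier label → a.
Next only e has its prerequisites met → e.
That leaves c as the only ready step → c.
b needed c, now all done → b.

d, a, e, c, b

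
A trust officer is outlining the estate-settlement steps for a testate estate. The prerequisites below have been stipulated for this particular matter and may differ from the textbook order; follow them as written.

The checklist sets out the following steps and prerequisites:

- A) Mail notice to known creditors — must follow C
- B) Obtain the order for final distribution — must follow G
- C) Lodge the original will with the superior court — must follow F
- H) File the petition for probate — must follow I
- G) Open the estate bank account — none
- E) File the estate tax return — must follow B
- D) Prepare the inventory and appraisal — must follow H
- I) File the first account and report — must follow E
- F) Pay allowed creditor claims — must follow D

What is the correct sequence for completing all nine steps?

G → B → E → I → H → D → F → C → A

G has no prerequisites → G first.
B is the only step now ready → B.
E is the only step now ready → E.
That leaves I as the only ready step → I.
That leaves H as the only ready step → H.
Next only D has its prerequisites met → D.
F is the only step now ready → F.
That leaves C as the only ready step → C.
A needed C, now all done → A.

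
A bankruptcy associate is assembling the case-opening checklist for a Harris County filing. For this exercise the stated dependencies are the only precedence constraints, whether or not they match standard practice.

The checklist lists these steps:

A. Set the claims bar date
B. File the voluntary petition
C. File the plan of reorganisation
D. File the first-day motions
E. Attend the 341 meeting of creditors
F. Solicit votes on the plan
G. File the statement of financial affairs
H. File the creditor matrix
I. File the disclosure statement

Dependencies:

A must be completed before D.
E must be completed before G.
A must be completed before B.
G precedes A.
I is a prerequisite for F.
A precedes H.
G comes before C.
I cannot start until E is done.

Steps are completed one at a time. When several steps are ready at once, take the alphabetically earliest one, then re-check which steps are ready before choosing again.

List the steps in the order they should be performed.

E, G, A, B, C, D, H, I, F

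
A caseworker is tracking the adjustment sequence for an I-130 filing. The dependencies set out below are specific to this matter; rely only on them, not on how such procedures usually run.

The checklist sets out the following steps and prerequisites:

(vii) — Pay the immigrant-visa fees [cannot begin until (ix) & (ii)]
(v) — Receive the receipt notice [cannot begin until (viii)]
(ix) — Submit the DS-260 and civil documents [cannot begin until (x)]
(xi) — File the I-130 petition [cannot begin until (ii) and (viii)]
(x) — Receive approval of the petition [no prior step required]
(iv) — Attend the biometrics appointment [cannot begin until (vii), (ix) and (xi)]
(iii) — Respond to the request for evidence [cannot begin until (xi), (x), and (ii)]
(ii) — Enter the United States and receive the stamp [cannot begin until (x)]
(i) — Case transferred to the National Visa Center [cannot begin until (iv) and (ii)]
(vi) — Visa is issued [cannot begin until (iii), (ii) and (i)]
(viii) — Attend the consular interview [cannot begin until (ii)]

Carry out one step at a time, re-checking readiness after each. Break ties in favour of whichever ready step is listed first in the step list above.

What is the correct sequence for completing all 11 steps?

(x) → (ix) → (ii) → (vii) → (viii) → (v) → (xi) → (iv) → (iii) → (i) → (vi)

(x) has no prerequisites → (x) first.
(ix) and (ii) are both available; (ix) is listed earlier → (ix).
Next only (ii) has its prerequisites met → (ii).
Now (vii) and (viii) have their prerequisites met. (vii) is listed earlier, so (vii) next.
Next only (viii) has its prerequisites met → (viii).
Now (v) and (xi) have their prerequisites met. (v) is listed earlier, so (v) next.
(xi) needed (ii) and (viii), now all done → (xi).
Now (iv) and (iii) have their prerequisites met. (iv) is listed earlier, so (iv) next.
(iii) and (i) are both available; (iii) is listed earlier → (iii).
(i) is the only step now ready → (i).
Next only (vi) has its prerequisites met → (vi).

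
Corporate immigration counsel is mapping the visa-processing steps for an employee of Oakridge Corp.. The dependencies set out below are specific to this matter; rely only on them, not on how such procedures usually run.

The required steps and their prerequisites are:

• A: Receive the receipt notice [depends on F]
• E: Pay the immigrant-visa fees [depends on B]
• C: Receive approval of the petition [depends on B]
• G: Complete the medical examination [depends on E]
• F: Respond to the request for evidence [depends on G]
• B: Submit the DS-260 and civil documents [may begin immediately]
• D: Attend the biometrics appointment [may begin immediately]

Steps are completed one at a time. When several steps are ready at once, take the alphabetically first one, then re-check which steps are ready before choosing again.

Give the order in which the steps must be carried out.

B → C → D → E → G → F → A

B and D have no prerequisites; B has the earlier label, so B is first.
Now C, D and E have their prerequisites met. C has the earlier label, so C next.
D and E are both available; D has the earlier label → D.
E needed B, now all done → E.
G needed E, now all done → G.
F needed G, now all done → F.
Next only A has its prerequisites met → A.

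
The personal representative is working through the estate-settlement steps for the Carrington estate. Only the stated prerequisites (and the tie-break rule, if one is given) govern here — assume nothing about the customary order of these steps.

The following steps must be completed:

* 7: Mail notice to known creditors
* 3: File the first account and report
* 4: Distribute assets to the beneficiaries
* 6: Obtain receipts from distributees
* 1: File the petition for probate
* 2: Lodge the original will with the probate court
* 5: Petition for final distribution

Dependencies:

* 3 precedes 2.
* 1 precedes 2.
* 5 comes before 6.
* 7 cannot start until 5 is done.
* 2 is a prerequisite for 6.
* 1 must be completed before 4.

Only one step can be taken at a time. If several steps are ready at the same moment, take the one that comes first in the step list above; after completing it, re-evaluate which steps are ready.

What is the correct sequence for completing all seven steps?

3 1 4 2 5 7 6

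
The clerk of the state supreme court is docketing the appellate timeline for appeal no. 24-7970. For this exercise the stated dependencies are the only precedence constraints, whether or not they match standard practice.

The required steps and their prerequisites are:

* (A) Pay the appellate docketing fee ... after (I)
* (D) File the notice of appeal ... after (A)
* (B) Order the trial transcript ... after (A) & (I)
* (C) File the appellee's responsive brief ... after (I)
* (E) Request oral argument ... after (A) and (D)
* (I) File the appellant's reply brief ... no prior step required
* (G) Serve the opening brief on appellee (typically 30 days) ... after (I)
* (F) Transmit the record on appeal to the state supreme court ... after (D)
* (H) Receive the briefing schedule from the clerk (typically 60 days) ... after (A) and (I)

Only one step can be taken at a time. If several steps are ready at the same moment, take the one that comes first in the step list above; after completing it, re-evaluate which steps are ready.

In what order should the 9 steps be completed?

(I), (A), (D), (B), (C), (E), (G), (F), (H)

(I) has no prerequisites → (I) first.
(A), (C) and (G) are all available; (A) is listed earlier → (A).
Ready: (D), (B), (C), (G) and (H). (D) is listed earlier → (D).
(E) and (F) now also ready, so the ready set is {(B), (C), (E), (G), (F), (H)}; (B) is listed earlier → (B).
Now (C), (E), (G), (F) and (H) have their prerequisites met. (C) is listed earlier, so (C) next.
Now (E), (G), (F) and (H) have their prerequisites met. (E) is listed earlier, so (E) next.
(G), (F) and (H) are all available; (G) is listed earlier → (G).
(F) and (H) are both available; (F) is listed earlier → (F).
That leaves (H) as the only ready step → (H).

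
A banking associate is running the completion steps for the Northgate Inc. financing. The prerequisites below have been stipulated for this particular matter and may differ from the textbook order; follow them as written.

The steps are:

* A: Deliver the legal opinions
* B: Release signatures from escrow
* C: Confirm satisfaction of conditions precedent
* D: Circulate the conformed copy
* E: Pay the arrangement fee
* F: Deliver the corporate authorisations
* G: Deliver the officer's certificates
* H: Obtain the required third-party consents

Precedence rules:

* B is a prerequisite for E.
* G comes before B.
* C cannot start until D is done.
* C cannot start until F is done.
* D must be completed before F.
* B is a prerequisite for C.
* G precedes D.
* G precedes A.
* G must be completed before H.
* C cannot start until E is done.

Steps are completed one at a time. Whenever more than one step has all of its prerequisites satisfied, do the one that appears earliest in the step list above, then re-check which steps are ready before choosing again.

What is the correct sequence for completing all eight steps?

G, A, B, D, E, F, C, H

G has no prerequisites → G first.
A, B, D and H are all available; A is listed earlier → A.
Now B, D and H have their prerequisites met. B is listed earlier, so B next.
D, E and H are all available; D is listed earlier → D.
Now E, F and H have their prerequisites met. E is listed earlier, so E next.
Now F and H have their prerequisites met. F is listed earlier, so F next.
C now also ready, so the ready set is {C, H}; C is listed earlier → C.
H needed G, now all done → H.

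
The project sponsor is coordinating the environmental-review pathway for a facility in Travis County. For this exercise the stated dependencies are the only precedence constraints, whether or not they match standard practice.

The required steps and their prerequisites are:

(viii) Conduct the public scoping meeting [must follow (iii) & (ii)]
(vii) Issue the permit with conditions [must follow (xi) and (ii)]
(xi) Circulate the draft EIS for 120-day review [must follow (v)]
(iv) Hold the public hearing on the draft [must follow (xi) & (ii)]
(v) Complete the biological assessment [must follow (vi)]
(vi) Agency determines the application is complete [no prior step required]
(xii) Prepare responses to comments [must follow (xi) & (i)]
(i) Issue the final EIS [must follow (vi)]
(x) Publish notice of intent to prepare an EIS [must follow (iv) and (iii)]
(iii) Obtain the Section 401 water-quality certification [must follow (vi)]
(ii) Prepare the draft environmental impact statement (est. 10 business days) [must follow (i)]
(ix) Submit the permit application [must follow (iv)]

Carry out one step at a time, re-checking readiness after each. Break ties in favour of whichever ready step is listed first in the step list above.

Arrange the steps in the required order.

(vi) (v) (xi) (i) (xii) (iii) (ii) (viii) (vii) (iv) (x) (ix)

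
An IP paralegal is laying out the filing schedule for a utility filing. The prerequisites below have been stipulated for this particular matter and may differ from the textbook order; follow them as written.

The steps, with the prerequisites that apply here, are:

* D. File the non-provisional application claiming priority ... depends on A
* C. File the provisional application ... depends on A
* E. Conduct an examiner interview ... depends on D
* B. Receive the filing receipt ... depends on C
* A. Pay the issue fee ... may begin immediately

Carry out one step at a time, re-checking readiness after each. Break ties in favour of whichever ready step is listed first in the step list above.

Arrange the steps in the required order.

A → D → C → E → B

A is the only step with nothing outstanding, so it goes first.
Now D and C have their prerequisites met. D is listed earlier, so D next.
Ready: C and E. C is listed earlier → C.
Now E and B have their prerequisites met. E is listed earlier, so E next.
B needed C, now all done → B.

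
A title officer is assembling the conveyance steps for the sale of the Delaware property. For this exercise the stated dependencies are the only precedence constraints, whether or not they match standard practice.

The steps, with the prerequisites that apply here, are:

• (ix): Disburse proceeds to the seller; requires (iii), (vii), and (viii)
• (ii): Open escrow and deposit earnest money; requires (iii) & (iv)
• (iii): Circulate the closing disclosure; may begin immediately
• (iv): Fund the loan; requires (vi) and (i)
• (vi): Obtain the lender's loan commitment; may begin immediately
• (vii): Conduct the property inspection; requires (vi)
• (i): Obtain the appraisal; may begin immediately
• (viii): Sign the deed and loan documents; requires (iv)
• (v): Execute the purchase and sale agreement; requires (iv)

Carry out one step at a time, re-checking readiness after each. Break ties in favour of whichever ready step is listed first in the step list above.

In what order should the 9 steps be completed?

(iii), (vi) and (i) have no prerequisites; (iii) is listed earlier, so (iii) is first.
Now (vi) and (i) have their prerequisites met. (vi) is listed earlier, so (vi) next.
(vii) now also ready, so the ready set is {(vii), (i)}; (vii) is listed earlier → (vii).
That leaves (i) as the only ready step → (i).
(iv) needed (vi) and (i), now all done → (iv).
Ready: (ii), (viii) and (v). (ii) is listed earlier → (ii).
Ready: (viii) and (v). (viii) is listed earlier → (viii).
(ix) now also ready, so the ready set is {(ix), (v)}; (ix) is listed earlier → (ix).
(v) needed (iv), now all done → (v).

(iii), (vi), (vii), (i), (iv), (ii), (viii), (ix), (v)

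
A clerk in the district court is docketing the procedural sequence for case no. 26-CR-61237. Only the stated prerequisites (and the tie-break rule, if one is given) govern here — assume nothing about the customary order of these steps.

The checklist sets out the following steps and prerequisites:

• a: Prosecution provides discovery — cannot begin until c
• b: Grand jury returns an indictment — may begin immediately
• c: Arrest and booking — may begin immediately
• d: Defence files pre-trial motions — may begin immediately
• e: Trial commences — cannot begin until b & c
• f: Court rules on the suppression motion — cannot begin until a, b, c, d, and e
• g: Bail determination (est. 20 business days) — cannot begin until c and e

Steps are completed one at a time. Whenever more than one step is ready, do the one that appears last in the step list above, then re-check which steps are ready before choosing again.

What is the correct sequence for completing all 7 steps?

d c b e g a f

Nothing is required for d, c and b. d is listed later → d first.
c and b are both available; c is listed later → c.
Ready: b and a. b is listed later → b.
e now also ready, so the ready set is {e, a}; e is listed later → e.
g now also ready, so the ready set is {g, a}; g is listed later → g.
Next only a has its prerequisites met → a.
f needed e, d, c, b and a, now all done → f.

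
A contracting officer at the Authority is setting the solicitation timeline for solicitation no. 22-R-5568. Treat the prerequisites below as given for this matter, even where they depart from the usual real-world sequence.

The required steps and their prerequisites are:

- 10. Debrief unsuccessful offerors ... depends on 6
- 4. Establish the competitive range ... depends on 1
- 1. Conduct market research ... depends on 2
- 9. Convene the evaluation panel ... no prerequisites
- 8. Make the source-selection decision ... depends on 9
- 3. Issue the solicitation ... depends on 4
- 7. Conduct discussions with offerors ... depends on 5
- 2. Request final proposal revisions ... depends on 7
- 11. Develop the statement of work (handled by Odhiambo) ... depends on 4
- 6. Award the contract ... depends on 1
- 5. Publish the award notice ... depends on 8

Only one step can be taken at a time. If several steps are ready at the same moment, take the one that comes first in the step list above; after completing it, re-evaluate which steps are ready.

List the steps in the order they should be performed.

9 is the only step with nothing outstanding, so it goes first.
Next only 8 has its prerequisites met → 8.
5 is the only step now ready → 5.
Next only 7 has its prerequisites met → 7.
Next only 2 has its prerequisites met → 2.
1 is the only step now ready → 1.
Ready: 4 and 6. 4 is listed earlier → 4.
3, 11 and 6 are all available; 3 is listed earlier → 3.
11 and 6 are both available; 11 is listed earlier → 11.
That leaves 6 as the only ready step → 6.
That leaves 10 as the only ready step → 10.

9, 8, 5, 7, 2, 1, 4, 3, 11, 6, 10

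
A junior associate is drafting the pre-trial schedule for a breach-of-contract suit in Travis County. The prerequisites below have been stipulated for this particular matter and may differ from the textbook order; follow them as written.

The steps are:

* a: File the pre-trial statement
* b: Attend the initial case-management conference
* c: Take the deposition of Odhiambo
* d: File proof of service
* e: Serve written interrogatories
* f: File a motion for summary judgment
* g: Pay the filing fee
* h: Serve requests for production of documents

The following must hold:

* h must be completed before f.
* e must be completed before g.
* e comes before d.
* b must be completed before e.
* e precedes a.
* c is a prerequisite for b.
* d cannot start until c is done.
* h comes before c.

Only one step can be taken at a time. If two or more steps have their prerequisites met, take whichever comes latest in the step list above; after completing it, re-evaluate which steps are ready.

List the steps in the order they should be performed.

h has no prerequisites → h first.
Ready: f and c. f is listed later → f.
Next only c has its prerequisites met → c.
Next only b has its prerequisites met → b.
e is the only step now ready → e.
Ready: g, d and a. g is listed later → g.
d and a are both available; d is listed later → d.
a needed e, now all done → a.

h → f → c → b → e → g → d → a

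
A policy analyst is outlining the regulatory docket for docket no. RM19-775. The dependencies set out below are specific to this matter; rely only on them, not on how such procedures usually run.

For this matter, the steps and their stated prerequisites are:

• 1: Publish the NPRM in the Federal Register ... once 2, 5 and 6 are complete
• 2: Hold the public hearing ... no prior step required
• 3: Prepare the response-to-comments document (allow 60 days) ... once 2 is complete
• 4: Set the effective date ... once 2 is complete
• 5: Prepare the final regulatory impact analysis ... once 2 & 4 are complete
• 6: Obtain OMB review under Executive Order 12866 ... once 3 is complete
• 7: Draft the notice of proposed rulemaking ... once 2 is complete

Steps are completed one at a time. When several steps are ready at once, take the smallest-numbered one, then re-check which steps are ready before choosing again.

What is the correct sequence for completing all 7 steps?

2 has no prerequisites → 2 first.
3, 4 and 7 are all available; 3 has the earlier label → 3.
6 now also ready, so the ready set is {4, 6, 7}; 4 has the earlier label → 4.
5, 6 and 7 are all available; 5 has the earlier label → 5.
Now 6 and 7 have their prerequisites met. 6 has the earlier label, so 6 next.
1 now also ready, so the ready set is {1, 7}; 1 has the earlier label → 1.
That leaves 7 as the only ready step → 7.

2, 3, 4, 5, 6, 1, 7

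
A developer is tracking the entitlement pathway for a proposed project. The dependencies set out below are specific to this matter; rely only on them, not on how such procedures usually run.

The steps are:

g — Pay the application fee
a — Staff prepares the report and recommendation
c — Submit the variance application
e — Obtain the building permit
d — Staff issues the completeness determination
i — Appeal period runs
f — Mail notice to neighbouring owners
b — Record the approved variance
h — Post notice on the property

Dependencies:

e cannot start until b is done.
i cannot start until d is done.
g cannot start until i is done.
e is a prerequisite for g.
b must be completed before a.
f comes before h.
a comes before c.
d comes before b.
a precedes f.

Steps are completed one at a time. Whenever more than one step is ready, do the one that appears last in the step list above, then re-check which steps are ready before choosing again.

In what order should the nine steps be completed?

d is the only step with nothing outstanding, so it goes first.
Now b and i have their prerequisites met. b is listed later, so b next.
Ready: i, e and a. i is listed later → i.
e and a are both available; e is listed later → e.
Ready: a and g. a is listed later → a.
Now f, c and g have their prerequisites met. f is listed later, so f next.
h now also ready, so the ready set is {h, c, g}; h is listed later → h.
Ready: c and g. c is listed later → c.
g needed i and e, now all done → g.

d, b, i, e, a, f, h, c, g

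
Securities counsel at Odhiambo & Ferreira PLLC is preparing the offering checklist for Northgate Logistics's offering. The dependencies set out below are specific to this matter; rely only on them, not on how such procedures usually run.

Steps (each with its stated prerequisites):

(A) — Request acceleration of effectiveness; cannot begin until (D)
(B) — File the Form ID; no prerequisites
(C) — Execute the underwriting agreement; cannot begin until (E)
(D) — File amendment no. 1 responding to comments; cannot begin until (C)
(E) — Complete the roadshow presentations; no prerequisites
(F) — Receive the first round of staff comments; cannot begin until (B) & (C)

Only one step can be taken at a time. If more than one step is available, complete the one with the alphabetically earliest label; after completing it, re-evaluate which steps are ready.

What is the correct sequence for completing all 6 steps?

(B) (E) (C) (D) (A) (F)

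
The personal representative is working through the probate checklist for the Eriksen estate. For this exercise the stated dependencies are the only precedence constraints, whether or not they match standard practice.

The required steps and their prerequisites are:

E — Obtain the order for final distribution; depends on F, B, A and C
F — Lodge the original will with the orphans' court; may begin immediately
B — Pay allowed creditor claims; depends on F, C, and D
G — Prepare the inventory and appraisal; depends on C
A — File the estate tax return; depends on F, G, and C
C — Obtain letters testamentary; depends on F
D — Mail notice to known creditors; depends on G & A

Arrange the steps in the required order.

F, C, G, A, D, B, E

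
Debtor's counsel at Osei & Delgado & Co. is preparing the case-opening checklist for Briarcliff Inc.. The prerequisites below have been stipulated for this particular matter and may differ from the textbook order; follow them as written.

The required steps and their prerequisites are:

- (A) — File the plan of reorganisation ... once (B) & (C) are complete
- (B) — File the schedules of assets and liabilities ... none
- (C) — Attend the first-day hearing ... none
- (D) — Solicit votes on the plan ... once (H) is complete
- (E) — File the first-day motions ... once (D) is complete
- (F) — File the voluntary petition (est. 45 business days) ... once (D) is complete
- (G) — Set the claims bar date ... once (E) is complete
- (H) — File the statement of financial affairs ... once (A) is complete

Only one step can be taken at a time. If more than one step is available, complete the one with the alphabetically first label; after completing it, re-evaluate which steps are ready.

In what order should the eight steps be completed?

(B), (C), (A), (H), (D), (E), (F), (G)

(B) and (C) have no prerequisites; (B) has the earlier label, so (B) is first.
That leaves (C) as the only ready step → (C).
That leaves (A) as the only ready step → (A).
(H) is the only step now ready → (H).
That leaves (D) as the only ready step → (D).
Now (E) and (F) have their prerequisites met. (E) has the earlier label, so (E) next.
(G) now also ready, so the ready set is {(F), (G)}; (F) has the earlier label → (F).
That leaves (G) as the only ready step → (G).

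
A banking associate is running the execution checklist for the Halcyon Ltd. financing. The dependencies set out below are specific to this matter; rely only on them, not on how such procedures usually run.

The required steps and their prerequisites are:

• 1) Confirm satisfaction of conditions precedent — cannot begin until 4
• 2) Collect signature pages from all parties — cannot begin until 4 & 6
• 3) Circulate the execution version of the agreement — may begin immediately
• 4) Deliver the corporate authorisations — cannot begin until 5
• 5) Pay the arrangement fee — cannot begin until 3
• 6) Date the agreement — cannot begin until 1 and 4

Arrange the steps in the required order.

3 → 5 → 4 → 1 → 6 → 2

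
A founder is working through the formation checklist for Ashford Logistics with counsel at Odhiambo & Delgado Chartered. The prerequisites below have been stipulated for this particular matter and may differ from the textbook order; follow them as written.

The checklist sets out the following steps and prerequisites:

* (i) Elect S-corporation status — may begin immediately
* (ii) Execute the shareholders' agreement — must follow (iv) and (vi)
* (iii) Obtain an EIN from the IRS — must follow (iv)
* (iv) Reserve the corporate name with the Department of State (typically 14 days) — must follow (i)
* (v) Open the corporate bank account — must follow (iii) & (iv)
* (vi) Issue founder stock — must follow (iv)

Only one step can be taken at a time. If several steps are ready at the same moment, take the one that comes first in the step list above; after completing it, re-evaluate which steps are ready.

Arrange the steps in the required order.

(i) → (iv) → (iii) → (v) → (vi) → (ii)

Only (i) has no prerequisites, so it is first.
(iv) is the only step now ready → (iv).
Ready: (iii) and (vi). (iii) is listed earlier → (iii).
Now (v) and (vi) have their prerequisites met. (v) is listed earlier, so (v) next.
Next only (vi) has its prerequisites met → (vi).
(ii) needed (iv) and (vi), now all done → (ii).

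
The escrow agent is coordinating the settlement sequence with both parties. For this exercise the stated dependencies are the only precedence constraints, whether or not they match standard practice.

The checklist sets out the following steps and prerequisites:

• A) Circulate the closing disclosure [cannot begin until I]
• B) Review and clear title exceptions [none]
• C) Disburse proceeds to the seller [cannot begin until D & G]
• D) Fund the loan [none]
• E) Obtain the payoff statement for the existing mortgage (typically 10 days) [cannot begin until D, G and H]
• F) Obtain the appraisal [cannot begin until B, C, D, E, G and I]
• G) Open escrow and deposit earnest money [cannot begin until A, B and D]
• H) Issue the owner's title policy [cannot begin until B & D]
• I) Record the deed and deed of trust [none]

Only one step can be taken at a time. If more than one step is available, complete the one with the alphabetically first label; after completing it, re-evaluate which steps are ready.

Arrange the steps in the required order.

Nothing is required for B, D and I. B has the earlier label → B first.
D and I are both available; D has the earlier label → D.
Now H and I have their prerequisites met. H has the earlier label, so H next.
I is the only step now ready → I.
A needed I, now all done → A.
G is the only step now ready → G.
C and E are both available; C has the earlier label → C.
That leaves E as the only ready step → E.
Next only F has its prerequisites met → F.

B, D, H, I, A, G, C, E, F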